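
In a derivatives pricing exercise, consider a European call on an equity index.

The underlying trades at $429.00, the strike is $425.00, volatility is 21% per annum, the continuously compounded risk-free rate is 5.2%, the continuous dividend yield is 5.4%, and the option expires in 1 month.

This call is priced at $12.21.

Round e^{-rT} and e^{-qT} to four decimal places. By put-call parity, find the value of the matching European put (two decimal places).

exp(−qT) = exp(−0.054·0.08333) = 0.9955;  exp(−rT) = exp(−0.052·0.08333) = 0.9957
Put-call parity: C − P = S·e^(−qT) − K·e^(−rT) = 429·0.9955 − 425·0.9957 = 427.0695 − 423.1725 = 3.8970
P = C − (C − P) = 12.21 − (3.8970) = 8.3130

$8.31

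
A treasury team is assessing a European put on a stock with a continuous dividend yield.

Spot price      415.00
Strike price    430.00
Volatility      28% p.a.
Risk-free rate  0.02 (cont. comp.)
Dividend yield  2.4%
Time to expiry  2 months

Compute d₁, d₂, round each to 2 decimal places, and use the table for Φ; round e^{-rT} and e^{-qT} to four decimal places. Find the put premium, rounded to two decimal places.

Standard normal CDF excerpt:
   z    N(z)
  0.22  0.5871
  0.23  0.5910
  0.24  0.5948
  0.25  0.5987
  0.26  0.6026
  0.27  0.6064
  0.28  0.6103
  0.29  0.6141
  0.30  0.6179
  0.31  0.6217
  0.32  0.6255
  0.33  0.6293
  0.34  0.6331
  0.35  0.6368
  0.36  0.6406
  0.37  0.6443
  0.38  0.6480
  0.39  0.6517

27.06

σ√T = 0.28 × 0.4082 = 0.1143
d₁ = [ln(415/430) + (0.02 − 0.024 + 0.28²/2)·0.1667] / 0.1143 = [-0.0355 + 0.0059] / 0.1143 = -0.2593 ≈ -0.26
d₂ = d₁ − σ√T = -0.2593 − 0.1143 = -0.3736 ≈ -0.37
exp(−qT) = exp(−0.024·0.1667) = 0.9960;  exp(−rT) = exp(−0.02·0.1667) = 0.9967
N(−d₂) = N(0.37) = 0.6443;  N(−d₁) = N(0.26) = 0.6026
P = 430·0.9967·0.6443 − 415·0.9960·0.6026 = 276.1347 − 249.0787 = 27.0561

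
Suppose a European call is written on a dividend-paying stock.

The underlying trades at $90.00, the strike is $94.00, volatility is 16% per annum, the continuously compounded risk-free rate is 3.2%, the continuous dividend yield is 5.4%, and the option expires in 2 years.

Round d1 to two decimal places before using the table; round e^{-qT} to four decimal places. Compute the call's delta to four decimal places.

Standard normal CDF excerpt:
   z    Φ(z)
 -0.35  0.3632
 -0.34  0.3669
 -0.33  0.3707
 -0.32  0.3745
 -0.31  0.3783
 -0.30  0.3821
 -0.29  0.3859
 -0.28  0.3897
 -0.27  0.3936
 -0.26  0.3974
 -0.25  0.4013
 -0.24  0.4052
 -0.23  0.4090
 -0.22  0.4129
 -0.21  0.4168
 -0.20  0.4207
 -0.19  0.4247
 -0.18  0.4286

σ√T = 0.16·√2 = 0.2263
d₁ = [ln(90/94) + (0.032 − 0.054 + 0.16²/2)·2] / 0.2263 = [-0.0435 − 0.0184] / 0.2263 = -0.2735 → -0.27
N(d₁) = N(-0.27) = 0.3936
Δ_call = e^(−qT)·N(d₁) = 0.8976·0.3936 = 0.3533

0.3533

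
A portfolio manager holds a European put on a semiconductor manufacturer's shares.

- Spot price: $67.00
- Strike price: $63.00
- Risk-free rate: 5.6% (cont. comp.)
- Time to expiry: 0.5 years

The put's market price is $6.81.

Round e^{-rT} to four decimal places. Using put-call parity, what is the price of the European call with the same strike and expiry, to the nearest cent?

$12.55

exp(−rT) = exp(−0.056·0.5) = 0.9724
Put-call parity: C − P = S − K·e^(−rT) = 67 − 63·0.9724 = 67 − 61.2612 = 5.7388
C = P + (C − P) = 6.81 + (5.7388) = 12.5488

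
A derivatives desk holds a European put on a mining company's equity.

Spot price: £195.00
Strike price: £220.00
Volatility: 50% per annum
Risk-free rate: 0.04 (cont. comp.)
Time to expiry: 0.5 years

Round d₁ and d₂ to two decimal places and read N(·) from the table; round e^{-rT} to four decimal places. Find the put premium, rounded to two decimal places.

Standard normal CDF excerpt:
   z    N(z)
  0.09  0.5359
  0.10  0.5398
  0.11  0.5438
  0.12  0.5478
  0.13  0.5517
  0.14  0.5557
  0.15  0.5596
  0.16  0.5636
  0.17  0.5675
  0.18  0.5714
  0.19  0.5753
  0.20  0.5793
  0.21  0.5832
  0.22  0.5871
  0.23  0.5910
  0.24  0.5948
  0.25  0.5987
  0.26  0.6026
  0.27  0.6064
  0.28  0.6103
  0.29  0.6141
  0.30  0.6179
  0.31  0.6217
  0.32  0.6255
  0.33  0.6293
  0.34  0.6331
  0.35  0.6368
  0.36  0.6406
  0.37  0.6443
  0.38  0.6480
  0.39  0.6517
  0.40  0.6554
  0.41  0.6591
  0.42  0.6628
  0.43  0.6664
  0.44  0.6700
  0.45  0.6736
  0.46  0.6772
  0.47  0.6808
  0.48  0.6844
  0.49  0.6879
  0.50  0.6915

£39.99

σ√T = 0.5 × 0.7071 = 0.3536
ln(S/K) + (r + σ²/2)T = ln(195/220) + (0.04 + 0.5²/2)·0.5 = -0.1206 + 0.0825 = -0.0381
d₁ = -0.0381 / 0.3536 = -0.1078 which rounds to -0.11
d₂ = d₁ − σ√T = -0.1078 − 0.3536 = -0.4614 which rounds to -0.46
e^(−rT) = e^(−0.04·0.5) = 0.9802
P = 220·0.9802·N(0.46) − 195·N(0.11) = 220·0.9802·0.6772 − 195·0.5438 = 146.0341 − 106.0410 = 39.9931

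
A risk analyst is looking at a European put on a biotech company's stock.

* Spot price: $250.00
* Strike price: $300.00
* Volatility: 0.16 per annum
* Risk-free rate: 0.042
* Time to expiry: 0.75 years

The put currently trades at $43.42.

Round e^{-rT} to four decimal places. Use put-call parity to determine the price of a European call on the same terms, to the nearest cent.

$2.72

exp(−rT) = exp(−0.042·0.75) = 0.9690
Put-call parity: C − P = S − K·e^(−rT) = 250 − 300·0.9690 = 250 − 290.7000 = -40.7000
C = P + (C − P) = 43.42 + (-40.7000) = 2.7200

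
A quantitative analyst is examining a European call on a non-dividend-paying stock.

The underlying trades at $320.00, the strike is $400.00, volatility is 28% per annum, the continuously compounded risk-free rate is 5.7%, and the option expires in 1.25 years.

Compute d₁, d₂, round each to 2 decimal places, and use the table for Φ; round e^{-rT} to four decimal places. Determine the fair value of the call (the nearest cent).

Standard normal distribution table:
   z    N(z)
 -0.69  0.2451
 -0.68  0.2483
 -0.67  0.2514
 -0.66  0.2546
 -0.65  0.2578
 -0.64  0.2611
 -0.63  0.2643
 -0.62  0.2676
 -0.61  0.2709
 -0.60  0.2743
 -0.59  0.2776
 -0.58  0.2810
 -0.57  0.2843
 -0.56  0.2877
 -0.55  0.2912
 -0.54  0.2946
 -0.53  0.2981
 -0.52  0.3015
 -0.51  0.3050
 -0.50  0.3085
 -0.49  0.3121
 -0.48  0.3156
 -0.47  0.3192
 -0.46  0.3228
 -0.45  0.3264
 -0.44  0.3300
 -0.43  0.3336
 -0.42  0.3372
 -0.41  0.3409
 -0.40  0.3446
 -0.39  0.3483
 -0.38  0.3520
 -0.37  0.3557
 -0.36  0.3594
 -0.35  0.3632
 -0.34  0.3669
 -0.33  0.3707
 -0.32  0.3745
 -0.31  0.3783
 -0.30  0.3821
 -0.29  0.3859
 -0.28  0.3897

$21.37

σ√T = 0.28 × 1.1180 = 0.3130
d₁ = [ln(320/400) + (0.057 + ½·0.28²)·1.25] / (σ√T) = (-0.2231 + 0.1203) / 0.3130 = -0.3287 → -0.33
d₂ = -0.3287 − 0.3130 = -0.6417 → -0.64
e^(−rT) = e^(−0.057·1.25) = 0.9312
N(d₁) = N(-0.33) = 0.3707;  N(d₂) = N(-0.64) = 0.2611
C = 320·0.3707 − 400·0.9312·0.2611 = 118.6240 − 97.2545 = 21.3695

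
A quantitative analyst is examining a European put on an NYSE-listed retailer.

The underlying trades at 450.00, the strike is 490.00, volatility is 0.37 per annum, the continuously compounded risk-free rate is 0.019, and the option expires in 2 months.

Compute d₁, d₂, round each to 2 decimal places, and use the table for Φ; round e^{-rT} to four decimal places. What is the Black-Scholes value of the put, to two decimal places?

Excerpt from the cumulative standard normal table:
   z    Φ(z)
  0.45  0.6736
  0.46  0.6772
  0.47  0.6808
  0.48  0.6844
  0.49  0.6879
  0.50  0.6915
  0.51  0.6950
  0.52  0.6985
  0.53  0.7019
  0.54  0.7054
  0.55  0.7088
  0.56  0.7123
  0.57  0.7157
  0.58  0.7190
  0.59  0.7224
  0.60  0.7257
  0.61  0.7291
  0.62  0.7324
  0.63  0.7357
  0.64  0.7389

T = 0.1667;  σ√T = 0.1511
d₁ = [ln(450/490) + (0.019 + 0.37²/2)·0.1667] / 0.1511 = [-0.0852 + 0.0146] / 0.1511 = -0.4673 → -0.47
d₂ = d₁ − σ√T = -0.4673 − 0.1511 = -0.6183 → -0.62
exp(−rT) = exp(−0.019·0.1667) = 0.9968
P = 490·0.9968·N(0.62) − 450·N(0.47) = 490·0.9968·0.7324 − 450·0.6808 = 357.7276 − 306.3600 = 51.3676

51.37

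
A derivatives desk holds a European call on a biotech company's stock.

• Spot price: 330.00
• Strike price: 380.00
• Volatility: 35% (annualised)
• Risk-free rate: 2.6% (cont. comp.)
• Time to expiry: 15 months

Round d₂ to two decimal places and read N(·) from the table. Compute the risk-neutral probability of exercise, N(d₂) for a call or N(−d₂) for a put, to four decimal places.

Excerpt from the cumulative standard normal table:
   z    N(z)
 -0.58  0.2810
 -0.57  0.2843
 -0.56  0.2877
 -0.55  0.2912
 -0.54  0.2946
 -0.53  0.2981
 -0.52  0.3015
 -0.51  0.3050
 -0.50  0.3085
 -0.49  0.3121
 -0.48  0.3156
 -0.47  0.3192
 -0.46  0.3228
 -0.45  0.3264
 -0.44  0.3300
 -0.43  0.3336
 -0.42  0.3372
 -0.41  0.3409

0.3192

σ√T = 0.35·√1.25 = 0.3913
ln(S/K) + (r + σ²/2)T = ln(330/380) + (0.026 + 0.35²/2)·1.25 = -0.1411 + 0.1091 = -0.0320
d₁ = -0.0320 / 0.3913 = -0.0818 ≈ -0.08
d₂ = d₁ − σ√T = -0.0818 − 0.3913 = -0.4731 ≈ -0.47
Pr(exercise) under Q = N(d₂) = 0.3192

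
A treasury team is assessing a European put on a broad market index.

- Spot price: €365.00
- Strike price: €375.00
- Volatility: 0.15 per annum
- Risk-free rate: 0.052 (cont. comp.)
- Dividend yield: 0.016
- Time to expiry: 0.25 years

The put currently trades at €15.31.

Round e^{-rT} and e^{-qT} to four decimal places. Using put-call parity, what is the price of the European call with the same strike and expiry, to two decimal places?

e^(−qT) = e^(−0.016·0.25) = 0.9960;  e^(−rT) = e^(−0.052·0.25) = 0.9871
Put-call parity: C − P = S·e^(−qT) − K·e^(−rT) = 365·0.9960 − 375·0.9871 = 363.5400 − 370.1625 = -6.6225
C = P + (C − P) = 15.31 + (-6.6225) = 8.6875

€8.69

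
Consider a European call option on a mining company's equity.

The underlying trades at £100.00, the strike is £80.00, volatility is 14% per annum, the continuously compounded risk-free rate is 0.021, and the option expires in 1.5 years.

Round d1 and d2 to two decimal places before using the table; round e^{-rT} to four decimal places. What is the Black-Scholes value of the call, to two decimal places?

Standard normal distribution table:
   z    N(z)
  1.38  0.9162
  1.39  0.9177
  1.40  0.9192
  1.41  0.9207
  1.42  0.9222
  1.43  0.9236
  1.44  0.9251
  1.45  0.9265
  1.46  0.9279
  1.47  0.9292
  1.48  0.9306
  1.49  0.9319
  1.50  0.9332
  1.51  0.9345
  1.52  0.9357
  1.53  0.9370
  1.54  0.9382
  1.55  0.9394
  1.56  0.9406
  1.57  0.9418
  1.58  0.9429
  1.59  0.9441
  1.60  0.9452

£22.92

σ√T = 0.14 × 1.2247 = 0.1715
ln(S/K) + (r + σ²/2)T = ln(100/80) + (0.021 + 0.14²/2)·1.5 = 0.2231 + 0.0462 = 0.2693
d₁ = 0.2693 / 0.1715 = 1.5708 which rounds to 1.57
d₂ = d₁ − σ√T = 1.5708 − 0.1715 = 1.3994 which rounds to 1.40
exp(−rT) = exp(−0.021·1.5) = 0.9690
C = 100·N(1.57) − 80·0.9690·N(1.40) = 100·0.9418 − 80·0.9690·0.9192 = 94.1800 − 71.2564 = 22.9236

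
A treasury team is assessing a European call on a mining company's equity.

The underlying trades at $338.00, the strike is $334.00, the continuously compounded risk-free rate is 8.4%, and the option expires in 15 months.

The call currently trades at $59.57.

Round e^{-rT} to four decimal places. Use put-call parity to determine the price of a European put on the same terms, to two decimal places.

exp(−rT) = exp(−0.084·1.25) = 0.9003
Put-call parity: C − P = S − K·e^(−rT) = 338 − 334·0.9003 = 338 − 300.7002 = 37.2998
P = C − (C − P) = 59.57 − (37.2998) = 22.2702

$22.27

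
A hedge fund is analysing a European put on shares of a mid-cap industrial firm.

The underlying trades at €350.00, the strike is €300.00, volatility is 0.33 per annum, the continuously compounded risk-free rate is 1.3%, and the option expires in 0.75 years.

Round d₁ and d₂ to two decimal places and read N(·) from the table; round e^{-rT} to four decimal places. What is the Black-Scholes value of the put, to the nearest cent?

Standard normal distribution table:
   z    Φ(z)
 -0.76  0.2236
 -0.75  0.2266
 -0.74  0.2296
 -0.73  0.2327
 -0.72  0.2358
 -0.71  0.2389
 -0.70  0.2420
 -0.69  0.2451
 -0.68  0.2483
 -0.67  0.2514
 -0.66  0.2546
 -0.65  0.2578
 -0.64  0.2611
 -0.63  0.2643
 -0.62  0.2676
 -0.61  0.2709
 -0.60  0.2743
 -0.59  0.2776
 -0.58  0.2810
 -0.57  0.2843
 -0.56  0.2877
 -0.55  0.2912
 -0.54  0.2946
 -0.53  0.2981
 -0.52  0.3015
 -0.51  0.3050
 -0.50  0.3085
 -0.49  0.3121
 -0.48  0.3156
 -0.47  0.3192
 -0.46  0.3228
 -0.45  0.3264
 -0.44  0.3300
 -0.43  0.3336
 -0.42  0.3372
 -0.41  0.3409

σ√T = 0.33·√0.75 = 0.2858
d₁ = [ln(350/300) + (0.013 + 0.33²/2)·0.75] / 0.2858 = [0.1542 + 0.0506] / 0.2858 = 0.7164 → 0.72
d₂ = d₁ − σ√T = 0.7164 − 0.2858 = 0.4306 → 0.43
e^(−rT) = e^(−0.013·0.75) = 0.9903
N(−d₂) = N(-0.43) = 0.3336;  N(−d₁) = N(-0.72) = 0.2358
P = 300·0.9903·0.3336 − 350·0.2358 = 99.1092 − 82.5300 = 16.5792

€16.58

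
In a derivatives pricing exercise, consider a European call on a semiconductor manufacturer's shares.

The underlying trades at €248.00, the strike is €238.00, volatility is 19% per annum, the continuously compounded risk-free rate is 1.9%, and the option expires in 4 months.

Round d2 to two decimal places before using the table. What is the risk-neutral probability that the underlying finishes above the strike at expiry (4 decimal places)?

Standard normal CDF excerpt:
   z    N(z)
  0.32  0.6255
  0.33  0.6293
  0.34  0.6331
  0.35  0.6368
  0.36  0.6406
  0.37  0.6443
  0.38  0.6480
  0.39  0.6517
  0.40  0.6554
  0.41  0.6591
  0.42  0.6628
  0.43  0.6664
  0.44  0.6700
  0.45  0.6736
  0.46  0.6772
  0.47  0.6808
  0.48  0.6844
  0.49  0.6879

T = 0.3333;  σ√T = 0.1097
d₁ = [ln(248/238) + (0.019 + 0.19²/2)·0.3333] / 0.1097 = [0.0412 + 0.0123] / 0.1097 = 0.4878 ≈ 0.49
d₂ = d₁ − σ√T = 0.4878 − 0.1097 = 0.3781 ≈ 0.38
Pr(exercise) under Q = N(d₂) = 0.6480

0.6480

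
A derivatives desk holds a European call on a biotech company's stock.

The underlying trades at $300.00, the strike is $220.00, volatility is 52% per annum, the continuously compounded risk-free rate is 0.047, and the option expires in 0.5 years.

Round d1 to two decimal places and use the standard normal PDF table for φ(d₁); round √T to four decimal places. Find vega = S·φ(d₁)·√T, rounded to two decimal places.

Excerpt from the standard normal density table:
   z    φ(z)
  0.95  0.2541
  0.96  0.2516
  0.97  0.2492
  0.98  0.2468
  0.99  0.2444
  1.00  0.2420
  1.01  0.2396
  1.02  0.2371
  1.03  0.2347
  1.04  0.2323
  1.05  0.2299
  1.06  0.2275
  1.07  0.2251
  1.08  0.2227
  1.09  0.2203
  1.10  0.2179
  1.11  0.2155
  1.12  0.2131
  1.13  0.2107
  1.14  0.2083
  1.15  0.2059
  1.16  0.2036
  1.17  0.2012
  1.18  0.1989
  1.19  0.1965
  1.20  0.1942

σ√T = 0.52 × 0.7071 = 0.3677
d₁ = [ln(300/220) + (0.047 + 0.52²/2)·0.5] / 0.3677 = [0.3102 + 0.0911] / 0.3677 = 1.0913 → 1.09
√T = √0.5 = 0.7071
φ(d₁) = φ(1.09) = 0.2203
vega = S·φ(d₁)·√T = 300·0.2203·0.7071 = 46.7322

46.73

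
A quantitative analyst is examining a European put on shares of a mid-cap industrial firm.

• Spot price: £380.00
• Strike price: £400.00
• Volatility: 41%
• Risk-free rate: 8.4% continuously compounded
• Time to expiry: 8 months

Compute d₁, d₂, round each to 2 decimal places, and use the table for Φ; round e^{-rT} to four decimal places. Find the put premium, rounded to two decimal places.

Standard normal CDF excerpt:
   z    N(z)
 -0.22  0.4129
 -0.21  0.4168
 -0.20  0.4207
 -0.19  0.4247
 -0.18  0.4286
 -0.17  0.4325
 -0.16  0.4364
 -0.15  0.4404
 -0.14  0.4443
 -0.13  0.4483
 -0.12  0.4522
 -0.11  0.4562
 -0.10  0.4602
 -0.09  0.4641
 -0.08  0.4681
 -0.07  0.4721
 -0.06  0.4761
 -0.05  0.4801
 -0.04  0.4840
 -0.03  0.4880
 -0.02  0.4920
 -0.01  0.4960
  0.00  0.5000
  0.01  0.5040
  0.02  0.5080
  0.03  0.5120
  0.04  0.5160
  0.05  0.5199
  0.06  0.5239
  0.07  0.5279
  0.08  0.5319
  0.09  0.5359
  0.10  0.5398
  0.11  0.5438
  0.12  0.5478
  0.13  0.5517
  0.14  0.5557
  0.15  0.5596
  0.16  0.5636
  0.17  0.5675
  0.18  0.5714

£48.77

σ√T = 0.41 × 0.8165 = 0.3348
ln(S/K) + (r + σ²/2)T = ln(380/400) + (0.084 + 0.41²/2)·0.6667 = -0.0513 + 0.1120 = 0.0607
d₁ = 0.0607 / 0.3348 = 0.1814 ≈ 0.18
d₂ = d₁ − σ√T = 0.1814 − 0.3348 = -0.1533 ≈ -0.15
exp(−rT) = exp(−0.084·0.6667) = 0.9455
N(−d₂) = N(0.15) = 0.5596;  N(−d₁) = N(-0.18) = 0.4286
P = 400·0.9455·0.5596 − 380·0.4286 = 211.6407 − 162.8680 = 48.7727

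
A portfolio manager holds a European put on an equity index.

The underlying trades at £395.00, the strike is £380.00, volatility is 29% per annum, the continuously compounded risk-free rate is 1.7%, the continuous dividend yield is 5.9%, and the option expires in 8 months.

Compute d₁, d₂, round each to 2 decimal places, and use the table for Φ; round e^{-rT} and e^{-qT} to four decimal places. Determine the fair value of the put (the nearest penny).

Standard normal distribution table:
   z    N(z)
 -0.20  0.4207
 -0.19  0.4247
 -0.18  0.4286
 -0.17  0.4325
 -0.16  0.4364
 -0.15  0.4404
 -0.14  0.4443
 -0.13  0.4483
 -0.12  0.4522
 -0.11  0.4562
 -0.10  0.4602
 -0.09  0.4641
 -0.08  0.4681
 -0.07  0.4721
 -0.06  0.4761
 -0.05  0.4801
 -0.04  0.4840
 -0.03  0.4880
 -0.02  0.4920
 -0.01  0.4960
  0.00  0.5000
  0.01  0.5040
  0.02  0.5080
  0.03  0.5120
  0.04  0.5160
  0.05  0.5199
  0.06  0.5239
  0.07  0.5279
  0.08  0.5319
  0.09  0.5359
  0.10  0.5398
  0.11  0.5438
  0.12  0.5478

σ√T = 0.29·√0.6667 = 0.2368
d₁ = [ln(395/380) + (0.017 − 0.059 + 0.29²/2)·0.6667] / 0.2368 = [0.0387 + 0.0000] / 0.2368 = 0.1636 which rounds to 0.16
d₂ = d₁ − σ√T = 0.1636 − 0.2368 = -0.0731 which rounds to -0.07
e^(−qT) = e^(−0.059·0.6667) = 0.9614;  e^(−rT) = e^(−0.017·0.6667) = 0.9887
P = 380·0.9887·N(0.07) − 395·0.9614·N(-0.16) = 380·0.9887·0.5279 − 395·0.9614·0.4364 = 198.3352 − 165.7242 = 32.6110

£32.61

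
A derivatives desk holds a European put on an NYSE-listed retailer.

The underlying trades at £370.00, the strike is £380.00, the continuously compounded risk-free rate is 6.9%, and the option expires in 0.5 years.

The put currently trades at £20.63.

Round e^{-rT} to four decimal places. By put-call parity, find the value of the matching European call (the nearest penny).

£23.51

e^(−rT) = e^(−0.069·0.5) = 0.9661
Put-call parity: C − P = S − K·e^(−rT) = 370 − 380·0.9661 = 370 − 367.1180 = 2.8820
C = P + (C − P) = 20.63 + (2.8820) = 23.5120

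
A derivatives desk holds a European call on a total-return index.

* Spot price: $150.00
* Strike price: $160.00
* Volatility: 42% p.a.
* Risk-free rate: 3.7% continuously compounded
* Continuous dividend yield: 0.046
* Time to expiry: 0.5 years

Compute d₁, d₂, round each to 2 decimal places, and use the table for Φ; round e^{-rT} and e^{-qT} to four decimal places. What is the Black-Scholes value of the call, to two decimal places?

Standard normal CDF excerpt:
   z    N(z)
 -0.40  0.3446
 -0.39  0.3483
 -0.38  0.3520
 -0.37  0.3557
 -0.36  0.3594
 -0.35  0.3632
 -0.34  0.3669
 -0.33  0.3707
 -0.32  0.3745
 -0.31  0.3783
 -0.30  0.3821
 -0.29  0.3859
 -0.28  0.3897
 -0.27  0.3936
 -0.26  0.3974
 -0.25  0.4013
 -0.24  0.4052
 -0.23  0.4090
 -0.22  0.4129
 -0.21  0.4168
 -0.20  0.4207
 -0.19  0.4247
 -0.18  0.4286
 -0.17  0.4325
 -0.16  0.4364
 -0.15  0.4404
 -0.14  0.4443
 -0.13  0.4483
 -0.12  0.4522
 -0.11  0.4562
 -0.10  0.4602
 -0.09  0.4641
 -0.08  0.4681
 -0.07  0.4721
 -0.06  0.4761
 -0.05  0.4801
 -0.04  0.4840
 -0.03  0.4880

$13.33

σ√T = 0.42 × 0.7071 = 0.2970
d₁ = [ln(150/160) + (0.037 − 0.046 + 0.42²/2)·0.5] / 0.2970 = [-0.0645 + 0.0396] / 0.2970 = -0.0840 → -0.08
d₂ = d₁ − σ√T = -0.0840 − 0.2970 = -0.3810 → -0.38
exp(−qT) = exp(−0.046·0.5) = 0.9773;  exp(−rT) = exp(−0.037·0.5) = 0.9817
N(d₁) = N(-0.08) = 0.4681;  N(d₂) = N(-0.38) = 0.3520
C = 150·0.9773·0.4681 − 160·0.9817·0.3520 = 68.6211 − 55.2893 = 13.3318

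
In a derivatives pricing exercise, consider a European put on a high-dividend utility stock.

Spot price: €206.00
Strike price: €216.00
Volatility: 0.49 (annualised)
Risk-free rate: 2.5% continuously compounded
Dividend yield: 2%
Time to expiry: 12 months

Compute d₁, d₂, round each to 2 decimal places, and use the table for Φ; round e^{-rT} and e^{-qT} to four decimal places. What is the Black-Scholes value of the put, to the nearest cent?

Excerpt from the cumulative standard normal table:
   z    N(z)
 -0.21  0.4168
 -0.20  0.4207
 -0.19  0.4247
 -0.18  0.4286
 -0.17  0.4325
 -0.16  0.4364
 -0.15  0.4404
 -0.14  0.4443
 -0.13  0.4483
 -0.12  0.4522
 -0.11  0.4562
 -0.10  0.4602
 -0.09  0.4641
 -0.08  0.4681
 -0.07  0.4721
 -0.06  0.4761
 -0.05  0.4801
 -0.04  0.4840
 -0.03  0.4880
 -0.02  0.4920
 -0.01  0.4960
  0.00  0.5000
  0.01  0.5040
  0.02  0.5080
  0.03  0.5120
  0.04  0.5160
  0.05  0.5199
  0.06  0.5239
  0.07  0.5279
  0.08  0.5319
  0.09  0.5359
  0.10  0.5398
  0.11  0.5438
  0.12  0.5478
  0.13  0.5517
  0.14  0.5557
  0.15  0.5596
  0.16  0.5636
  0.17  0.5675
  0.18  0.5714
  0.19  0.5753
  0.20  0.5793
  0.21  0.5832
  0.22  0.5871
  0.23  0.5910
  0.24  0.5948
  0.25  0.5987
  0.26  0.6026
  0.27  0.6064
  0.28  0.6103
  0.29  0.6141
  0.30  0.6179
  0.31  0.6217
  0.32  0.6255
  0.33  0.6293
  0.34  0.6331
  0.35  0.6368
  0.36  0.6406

€44.45

σ√T = 0.49·√1 = 0.4900
d₁ = [ln(206/216) + (0.025 − 0.02 + 0.49²/2)·1] / 0.4900 = [-0.0474 + 0.1250] / 0.4900 = 0.1585 → 0.16
d₂ = d₁ − σ√T = 0.1585 − 0.4900 = -0.3315 → -0.33
exp(−qT) = exp(−0.02·1) = 0.9802;  exp(−rT) = exp(−0.025·1) = 0.9753
N(−d₂) = N(0.33) = 0.6293;  N(−d₁) = N(-0.16) = 0.4364
P = 216·0.9753·0.6293 − 206·0.9802·0.4364 = 132.5714 − 88.1184 = 44.4529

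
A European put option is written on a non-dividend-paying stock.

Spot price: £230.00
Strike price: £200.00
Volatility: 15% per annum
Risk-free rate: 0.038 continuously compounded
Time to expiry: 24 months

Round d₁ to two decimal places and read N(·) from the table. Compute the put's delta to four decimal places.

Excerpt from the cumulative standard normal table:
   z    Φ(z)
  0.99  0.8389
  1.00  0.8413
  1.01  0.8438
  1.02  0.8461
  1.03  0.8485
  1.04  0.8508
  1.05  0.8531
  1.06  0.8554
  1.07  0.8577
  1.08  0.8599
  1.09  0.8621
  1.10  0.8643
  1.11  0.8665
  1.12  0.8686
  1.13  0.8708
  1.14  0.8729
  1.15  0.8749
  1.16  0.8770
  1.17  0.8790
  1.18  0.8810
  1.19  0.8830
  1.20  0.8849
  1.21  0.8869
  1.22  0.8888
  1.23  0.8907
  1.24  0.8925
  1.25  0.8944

σ√T = 0.15·√2 = 0.2121
d₁ = [ln(230/200) + (0.038 + 0.15²/2)·2] / 0.2121 = [0.1398 + 0.0985] / 0.2121 = 1.1232 ≈ 1.12
N(d₁) = N(1.12) = 0.8686
Δ_put = N(d₁) − 1 = 0.8686 − 1 = -0.1314

-0.1314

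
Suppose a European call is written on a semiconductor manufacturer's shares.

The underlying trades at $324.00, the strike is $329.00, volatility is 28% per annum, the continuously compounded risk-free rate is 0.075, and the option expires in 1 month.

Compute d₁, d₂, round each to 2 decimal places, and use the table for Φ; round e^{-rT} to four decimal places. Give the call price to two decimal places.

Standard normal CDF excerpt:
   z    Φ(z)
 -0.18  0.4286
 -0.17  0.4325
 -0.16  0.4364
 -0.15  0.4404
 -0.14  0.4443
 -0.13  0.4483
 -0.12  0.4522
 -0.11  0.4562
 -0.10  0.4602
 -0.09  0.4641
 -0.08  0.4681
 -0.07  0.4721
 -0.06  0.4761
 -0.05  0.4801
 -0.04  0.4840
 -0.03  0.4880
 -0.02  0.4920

$8.97

σ√T = 0.28 × 0.2887 = 0.0808
ln(S/K) + (r + σ²/2)T = ln(324/329) + (0.075 + 0.28²/2)·0.08333 = -0.0153 + 0.0095 = -0.0058
d₁ = -0.0058 / 0.0808 = -0.0717 which rounds to -0.07
d₂ = d₁ − σ√T = -0.0717 − 0.0808 = -0.1526 which rounds to -0.15
e^(−rT) = e^(−0.075·0.08333) = 0.9938
N(d₁) = N(-0.07) = 0.4721;  N(d₂) = N(-0.15) = 0.4404
C = 324·0.4721 − 329·0.9938·0.4404 = 152.9604 − 143.9933 = 8.9671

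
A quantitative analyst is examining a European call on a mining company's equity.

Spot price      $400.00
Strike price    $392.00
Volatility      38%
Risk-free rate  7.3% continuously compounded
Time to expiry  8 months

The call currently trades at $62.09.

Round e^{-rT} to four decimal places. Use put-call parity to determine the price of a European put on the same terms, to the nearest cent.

e^(−rT) = e^(−0.073·0.6667) = 0.9525
Put-call parity: C − P = S − K·e^(−rT) = 400 − 392·0.9525 = 400 − 373.3800 = 26.6200
P = C − (C − P) = 62.09 − (26.6200) = 35.4700

$35.47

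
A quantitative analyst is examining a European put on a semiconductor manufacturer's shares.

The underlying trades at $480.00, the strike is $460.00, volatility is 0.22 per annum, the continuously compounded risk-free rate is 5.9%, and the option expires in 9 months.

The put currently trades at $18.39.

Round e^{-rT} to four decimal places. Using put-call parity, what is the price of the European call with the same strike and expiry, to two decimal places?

e^(−rT) = e^(−0.059·0.75) = 0.9567
Put-call parity: C − P = S − K·e^(−rT) = 480 − 460·0.9567 = 480 − 440.0820 = 39.9180
C = P + (C − P) = 18.39 + (39.9180) = 58.3080

$58.31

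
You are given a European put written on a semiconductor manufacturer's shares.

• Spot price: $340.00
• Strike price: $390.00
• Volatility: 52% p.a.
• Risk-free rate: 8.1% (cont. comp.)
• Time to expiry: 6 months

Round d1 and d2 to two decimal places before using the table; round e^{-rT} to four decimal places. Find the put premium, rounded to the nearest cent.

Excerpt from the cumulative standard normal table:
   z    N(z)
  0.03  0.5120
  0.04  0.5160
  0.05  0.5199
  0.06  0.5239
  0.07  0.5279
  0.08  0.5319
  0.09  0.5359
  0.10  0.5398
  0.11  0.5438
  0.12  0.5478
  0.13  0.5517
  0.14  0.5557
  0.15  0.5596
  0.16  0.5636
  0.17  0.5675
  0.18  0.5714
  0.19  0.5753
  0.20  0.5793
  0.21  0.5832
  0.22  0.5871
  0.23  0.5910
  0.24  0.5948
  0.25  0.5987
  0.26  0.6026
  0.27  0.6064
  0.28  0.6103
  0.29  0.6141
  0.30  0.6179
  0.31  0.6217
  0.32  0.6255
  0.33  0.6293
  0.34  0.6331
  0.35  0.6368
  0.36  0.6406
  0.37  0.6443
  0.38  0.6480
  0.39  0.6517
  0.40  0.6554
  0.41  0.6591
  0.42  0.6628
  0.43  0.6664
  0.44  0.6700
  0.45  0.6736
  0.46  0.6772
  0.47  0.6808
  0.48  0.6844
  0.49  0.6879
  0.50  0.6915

$71.43

σ√T = 0.52 × 0.7071 = 0.3677
ln(S/K) + (r + σ²/2)T = ln(340/390) + (0.081 + 0.52²/2)·0.5 = -0.1372 + 0.1081 = -0.0291
d₁ = -0.0291 / 0.3677 = -0.0791 → -0.08
d₂ = d₁ − σ√T = -0.0791 − 0.3677 = -0.4468 → -0.45
exp(−rT) = exp(−0.081·0.5) = 0.9603
N(−d₂) = N(0.45) = 0.6736;  N(−d₁) = N(0.08) = 0.5319
P = 390·0.9603·0.6736 − 340·0.5319 = 252.2747 − 180.8460 = 71.4287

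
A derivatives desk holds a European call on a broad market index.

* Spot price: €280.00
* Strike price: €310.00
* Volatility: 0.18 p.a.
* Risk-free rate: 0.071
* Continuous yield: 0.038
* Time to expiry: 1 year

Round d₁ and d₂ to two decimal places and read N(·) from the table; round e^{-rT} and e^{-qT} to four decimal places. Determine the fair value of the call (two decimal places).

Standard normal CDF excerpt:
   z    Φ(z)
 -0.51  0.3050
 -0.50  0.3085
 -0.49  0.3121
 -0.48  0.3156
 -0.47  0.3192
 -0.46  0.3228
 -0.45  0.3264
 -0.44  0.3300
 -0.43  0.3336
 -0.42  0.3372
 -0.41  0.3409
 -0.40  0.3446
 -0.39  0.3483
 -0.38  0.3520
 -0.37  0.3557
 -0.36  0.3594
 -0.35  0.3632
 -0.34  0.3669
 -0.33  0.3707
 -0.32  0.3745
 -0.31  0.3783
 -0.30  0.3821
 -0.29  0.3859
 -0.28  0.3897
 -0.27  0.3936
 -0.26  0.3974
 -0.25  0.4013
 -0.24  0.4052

T = 1;  σ√T = 0.1800
d₁ = [ln(280/310) + (0.071 − 0.038 + 0.18²/2)·1] / 0.1800 = [-0.1018 + 0.0492] / 0.1800 = -0.2921 ≈ -0.29
d₂ = d₁ − σ√T = -0.2921 − 0.1800 = -0.4721 ≈ -0.47
exp(−qT) = exp(−0.038·1) = 0.9627;  exp(−rT) = exp(−0.071·1) = 0.9315
N(d₁) = N(-0.29) = 0.3859;  N(d₂) = N(-0.47) = 0.3192
C = 280·0.9627·0.3859 − 310·0.9315·0.3192 = 104.0217 − 92.1738 = 11.8479

€11.85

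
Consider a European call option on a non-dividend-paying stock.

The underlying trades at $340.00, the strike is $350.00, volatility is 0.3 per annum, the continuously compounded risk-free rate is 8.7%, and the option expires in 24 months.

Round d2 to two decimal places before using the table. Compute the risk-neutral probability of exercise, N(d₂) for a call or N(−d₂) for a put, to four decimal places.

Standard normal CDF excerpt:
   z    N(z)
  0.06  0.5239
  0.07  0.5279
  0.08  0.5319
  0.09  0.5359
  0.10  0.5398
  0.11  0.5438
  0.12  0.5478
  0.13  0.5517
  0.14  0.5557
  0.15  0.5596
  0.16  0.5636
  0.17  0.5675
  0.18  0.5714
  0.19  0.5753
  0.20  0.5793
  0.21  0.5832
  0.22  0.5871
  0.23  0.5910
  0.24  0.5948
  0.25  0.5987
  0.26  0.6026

0.5517

T = 2;  σ√T = 0.4243
d₁ = [ln(340/350) + (0.087 + ½·0.3²)·2] / (σ√T) = (-0.0290 + 0.2640) / 0.4243 = 0.5539 ⇒ 0.55
d₂ = 0.5539 − 0.4243 = 0.1297 ⇒ 0.13
Risk-neutral Pr[S_T > K] = N(d₂) = N(0.13) = 0.5517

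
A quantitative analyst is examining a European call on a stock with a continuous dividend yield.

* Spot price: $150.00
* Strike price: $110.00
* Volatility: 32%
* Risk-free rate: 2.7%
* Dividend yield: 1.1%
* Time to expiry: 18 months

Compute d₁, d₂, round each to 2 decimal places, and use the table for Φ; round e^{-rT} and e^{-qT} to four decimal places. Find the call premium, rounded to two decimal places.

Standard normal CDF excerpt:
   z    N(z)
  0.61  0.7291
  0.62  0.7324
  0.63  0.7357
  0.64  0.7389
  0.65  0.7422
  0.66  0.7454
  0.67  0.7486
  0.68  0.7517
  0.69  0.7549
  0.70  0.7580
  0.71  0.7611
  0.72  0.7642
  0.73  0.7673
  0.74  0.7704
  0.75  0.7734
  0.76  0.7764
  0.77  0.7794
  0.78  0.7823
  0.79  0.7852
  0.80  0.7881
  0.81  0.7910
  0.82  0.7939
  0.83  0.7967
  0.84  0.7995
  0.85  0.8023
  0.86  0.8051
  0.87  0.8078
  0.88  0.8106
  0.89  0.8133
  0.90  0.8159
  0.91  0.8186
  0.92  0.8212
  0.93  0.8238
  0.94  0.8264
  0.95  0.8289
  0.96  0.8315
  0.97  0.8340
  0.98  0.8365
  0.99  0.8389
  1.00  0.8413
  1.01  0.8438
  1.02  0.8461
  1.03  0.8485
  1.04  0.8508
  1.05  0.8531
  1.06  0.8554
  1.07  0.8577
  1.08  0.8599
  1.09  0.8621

σ√T = 0.32·√1.5 = 0.3919
d₁ = [ln(150/110) + (0.027 − 0.011 + ½·0.32²)·1.5] / (σ√T) = (0.3102 + 0.1008) / 0.3919 = 1.0486 ≈ 1.05
d₂ = 1.0486 − 0.3919 = 0.6567 ≈ 0.66
exp(−qT) = exp(−0.011·1.5) = 0.9836;  exp(−rT) = exp(−0.027·1.5) = 0.9603
C = 150·0.9836·N(1.05) − 110·0.9603·N(0.66) = 150·0.9836·0.8531 − 110·0.9603·0.7454 = 125.8664 − 78.7388 = 47.1275

$47.13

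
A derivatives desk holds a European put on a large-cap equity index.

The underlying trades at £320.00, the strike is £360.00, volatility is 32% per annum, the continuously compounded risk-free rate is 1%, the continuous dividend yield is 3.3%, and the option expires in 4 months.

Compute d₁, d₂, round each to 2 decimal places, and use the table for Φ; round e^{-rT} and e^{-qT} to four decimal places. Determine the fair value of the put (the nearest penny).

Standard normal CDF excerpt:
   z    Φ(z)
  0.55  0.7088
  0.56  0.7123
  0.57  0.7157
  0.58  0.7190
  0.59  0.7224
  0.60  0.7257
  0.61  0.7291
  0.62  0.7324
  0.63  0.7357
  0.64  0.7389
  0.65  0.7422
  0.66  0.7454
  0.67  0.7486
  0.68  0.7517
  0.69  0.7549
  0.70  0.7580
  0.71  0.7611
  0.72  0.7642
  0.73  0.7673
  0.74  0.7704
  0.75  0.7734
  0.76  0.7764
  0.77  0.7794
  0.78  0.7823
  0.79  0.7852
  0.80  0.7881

σ√T = 0.32 × 0.5774 = 0.1848
d₁ = [ln(320/360) + (0.01 − 0.033 + 0.32²/2)·0.3333] / 0.1848 = [-0.1178 + 0.0094] / 0.1848 = -0.5866 ≈ -0.59
d₂ = d₁ − σ√T = -0.5866 − 0.1848 = -0.7714 ≈ -0.77
e^(−qT) = e^(−0.033·0.3333) = 0.9891;  e^(−rT) = e^(−0.01·0.3333) = 0.9967
N(−d₂) = N(0.77) = 0.7794;  N(−d₁) = N(0.59) = 0.7224
P = 360·0.9967·0.7794 − 320·0.9891·0.7224 = 279.6581 − 228.6483 = 51.0098

£51.01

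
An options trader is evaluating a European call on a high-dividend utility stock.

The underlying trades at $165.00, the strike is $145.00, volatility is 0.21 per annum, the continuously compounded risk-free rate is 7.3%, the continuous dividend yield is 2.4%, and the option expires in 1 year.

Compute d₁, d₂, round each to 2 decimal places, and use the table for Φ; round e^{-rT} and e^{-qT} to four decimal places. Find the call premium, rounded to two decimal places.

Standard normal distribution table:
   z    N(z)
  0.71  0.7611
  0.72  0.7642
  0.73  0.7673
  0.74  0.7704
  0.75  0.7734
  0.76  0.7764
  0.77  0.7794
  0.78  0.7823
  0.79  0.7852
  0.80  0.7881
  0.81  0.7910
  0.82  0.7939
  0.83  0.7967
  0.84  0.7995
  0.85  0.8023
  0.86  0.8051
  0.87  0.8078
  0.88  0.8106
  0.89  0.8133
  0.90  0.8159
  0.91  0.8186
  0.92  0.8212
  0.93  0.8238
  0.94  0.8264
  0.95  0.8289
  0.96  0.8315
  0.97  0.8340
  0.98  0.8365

$29.68

σ√T = 0.21·√1 = 0.2100
ln(S/K) + (r − q + σ²/2)T = ln(165/145) + (0.073 − 0.024 + 0.21²/2)·1 = 0.1292 + 0.0710 = 0.2003
d₁ = 0.2003 / 0.2100 = 0.9536 → 0.95
d₂ = d₁ − σ√T = 0.9536 − 0.2100 = 0.7436 → 0.74
e^(−qT) = e^(−0.024·1) = 0.9763;  e^(−rT) = e^(−0.073·1) = 0.9296
C = 165·0.9763·N(0.95) − 145·0.9296·N(0.74) = 165·0.9763·0.8289 − 145·0.9296·0.7704 = 133.5271 − 103.8438 = 29.6833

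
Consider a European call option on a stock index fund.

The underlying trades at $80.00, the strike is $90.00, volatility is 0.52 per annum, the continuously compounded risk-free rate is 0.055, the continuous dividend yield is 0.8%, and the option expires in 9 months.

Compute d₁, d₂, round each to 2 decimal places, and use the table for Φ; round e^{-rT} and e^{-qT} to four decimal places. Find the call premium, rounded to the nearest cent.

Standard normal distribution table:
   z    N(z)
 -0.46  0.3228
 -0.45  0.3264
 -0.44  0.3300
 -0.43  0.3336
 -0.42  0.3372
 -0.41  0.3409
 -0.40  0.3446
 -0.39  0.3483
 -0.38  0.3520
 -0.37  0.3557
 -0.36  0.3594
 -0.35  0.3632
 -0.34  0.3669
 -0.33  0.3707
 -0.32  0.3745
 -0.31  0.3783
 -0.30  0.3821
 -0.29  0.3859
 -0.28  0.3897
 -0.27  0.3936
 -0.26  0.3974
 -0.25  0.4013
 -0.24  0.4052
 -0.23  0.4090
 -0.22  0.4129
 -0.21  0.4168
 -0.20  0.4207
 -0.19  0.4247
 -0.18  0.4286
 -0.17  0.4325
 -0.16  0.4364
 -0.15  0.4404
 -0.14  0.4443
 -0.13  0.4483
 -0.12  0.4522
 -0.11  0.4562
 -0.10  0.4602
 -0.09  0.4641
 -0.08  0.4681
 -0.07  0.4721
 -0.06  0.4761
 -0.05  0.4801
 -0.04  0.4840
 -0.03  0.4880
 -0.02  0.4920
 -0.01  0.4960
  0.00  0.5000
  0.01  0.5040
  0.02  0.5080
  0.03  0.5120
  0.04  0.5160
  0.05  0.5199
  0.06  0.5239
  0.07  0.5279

σ√T = 0.52 × 0.8660 = 0.4503
d₁ = [ln(80/90) + (0.055 − 0.008 + 0.52²/2)·0.75] / 0.4503 = [-0.1178 + 0.1367] / 0.4503 = 0.0419 ≈ 0.04
d₂ = d₁ − σ√T = 0.0419 − 0.4503 = -0.4084 ≈ -0.41
e^(−qT) = e^(−0.008·0.75) = 0.9940;  e^(−rT) = e^(−0.055·0.75) = 0.9596
N(d₁) = N(0.04) = 0.5160;  N(d₂) = N(-0.41) = 0.3409
C = 80·0.9940·0.5160 − 90·0.9596·0.3409 = 41.0323 − 29.4415 = 11.5908

$11.59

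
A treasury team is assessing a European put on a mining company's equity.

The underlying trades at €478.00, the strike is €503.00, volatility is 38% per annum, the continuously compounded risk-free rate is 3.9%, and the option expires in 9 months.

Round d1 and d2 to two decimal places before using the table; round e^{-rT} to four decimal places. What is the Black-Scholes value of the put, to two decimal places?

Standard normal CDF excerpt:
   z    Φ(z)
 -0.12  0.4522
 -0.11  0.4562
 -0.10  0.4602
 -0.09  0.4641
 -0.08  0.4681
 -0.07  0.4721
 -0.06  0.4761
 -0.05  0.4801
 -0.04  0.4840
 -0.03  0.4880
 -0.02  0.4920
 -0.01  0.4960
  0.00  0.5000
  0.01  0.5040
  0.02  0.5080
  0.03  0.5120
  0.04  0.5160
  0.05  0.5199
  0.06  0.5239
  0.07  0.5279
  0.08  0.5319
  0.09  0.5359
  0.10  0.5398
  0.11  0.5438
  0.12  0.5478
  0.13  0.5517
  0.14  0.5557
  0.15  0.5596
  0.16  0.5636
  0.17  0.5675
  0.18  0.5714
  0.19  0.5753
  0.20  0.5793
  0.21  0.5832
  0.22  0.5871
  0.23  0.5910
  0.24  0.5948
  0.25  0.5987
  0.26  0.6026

€68.74

σ√T = 0.38·√0.75 = 0.3291
d₁ = [ln(478/503) + (0.039 + 0.38²/2)·0.75] / 0.3291 = [-0.0510 + 0.0834] / 0.3291 = 0.0985 which rounds to 0.10
d₂ = d₁ − σ√T = 0.0985 − 0.3291 = -0.2306 which rounds to -0.23
e^(−rT) = e^(−0.039·0.75) = 0.9712
P = 503·0.9712·N(0.23) − 478·N(-0.10) = 503·0.9712·0.5910 − 478·0.4602 = 288.7115 − 219.9756 = 68.7359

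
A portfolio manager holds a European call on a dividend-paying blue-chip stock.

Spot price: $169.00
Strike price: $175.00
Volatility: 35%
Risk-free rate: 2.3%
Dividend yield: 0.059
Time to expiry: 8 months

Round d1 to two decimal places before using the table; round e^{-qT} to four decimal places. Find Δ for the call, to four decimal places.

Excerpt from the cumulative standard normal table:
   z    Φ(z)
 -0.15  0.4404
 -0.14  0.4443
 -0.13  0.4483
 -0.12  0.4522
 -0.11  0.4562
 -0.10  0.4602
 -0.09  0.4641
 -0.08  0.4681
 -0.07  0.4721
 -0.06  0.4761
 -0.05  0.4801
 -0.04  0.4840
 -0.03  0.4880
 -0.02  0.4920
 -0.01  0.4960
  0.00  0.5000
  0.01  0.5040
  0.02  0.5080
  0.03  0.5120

0.4577

σ√T = 0.35·√0.6667 = 0.2858
d₁ = [ln(169/175) + (0.023 − 0.059 + 0.35²/2)·0.6667] / 0.2858 = [-0.0349 + 0.0168] / 0.2858 = -0.0632 → -0.06
N(d₁) = N(-0.06) = 0.4761
Δ_call = exp(−qT)·N(d₁) = 0.9614·0.4761 = 0.4577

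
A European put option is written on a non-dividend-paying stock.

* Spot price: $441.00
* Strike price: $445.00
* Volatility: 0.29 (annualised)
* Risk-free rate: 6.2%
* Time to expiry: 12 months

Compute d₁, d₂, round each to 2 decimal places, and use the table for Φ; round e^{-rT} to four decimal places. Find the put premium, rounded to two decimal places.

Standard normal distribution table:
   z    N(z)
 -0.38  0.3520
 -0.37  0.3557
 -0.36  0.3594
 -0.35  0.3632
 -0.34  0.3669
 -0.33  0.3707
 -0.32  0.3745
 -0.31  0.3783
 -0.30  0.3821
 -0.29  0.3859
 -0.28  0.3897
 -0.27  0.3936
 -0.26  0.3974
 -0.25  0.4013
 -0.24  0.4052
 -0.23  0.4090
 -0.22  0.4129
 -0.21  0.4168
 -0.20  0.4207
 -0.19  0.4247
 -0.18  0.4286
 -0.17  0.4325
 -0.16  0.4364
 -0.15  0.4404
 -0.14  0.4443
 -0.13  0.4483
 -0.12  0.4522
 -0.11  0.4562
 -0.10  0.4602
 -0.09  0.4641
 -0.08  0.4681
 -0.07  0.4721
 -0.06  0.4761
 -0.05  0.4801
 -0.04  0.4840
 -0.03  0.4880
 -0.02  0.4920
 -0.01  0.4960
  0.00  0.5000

σ√T = 0.29 × 1.0000 = 0.2900
d₁ = [ln(441/445) + (0.062 + 0.29²/2)·1] / 0.2900 = [-0.0090 + 0.1041] / 0.2900 = 0.3277 ⇒ 0.33
d₂ = d₁ − σ√T = 0.3277 − 0.2900 = 0.0377 ⇒ 0.04
exp(−rT) = exp(−0.062·1) = 0.9399
P = 445·0.9399·N(-0.04) − 441·N(-0.33) = 445·0.9399·0.4840 − 441·0.3707 = 202.4357 − 163.4787 = 38.9570

$38.96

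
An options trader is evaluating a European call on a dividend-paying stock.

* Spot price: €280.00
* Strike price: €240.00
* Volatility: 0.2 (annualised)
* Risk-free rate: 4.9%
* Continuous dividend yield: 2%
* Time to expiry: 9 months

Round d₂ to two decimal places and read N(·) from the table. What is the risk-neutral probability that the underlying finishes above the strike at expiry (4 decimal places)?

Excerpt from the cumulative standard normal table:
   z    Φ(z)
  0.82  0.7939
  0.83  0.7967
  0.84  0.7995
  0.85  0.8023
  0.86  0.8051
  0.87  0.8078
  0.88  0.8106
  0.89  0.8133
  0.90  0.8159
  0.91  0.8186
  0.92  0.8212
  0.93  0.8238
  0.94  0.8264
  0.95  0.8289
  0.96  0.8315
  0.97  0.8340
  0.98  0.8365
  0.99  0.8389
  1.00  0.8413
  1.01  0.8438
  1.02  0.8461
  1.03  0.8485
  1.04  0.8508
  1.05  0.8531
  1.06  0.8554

σ√T = 0.2·√0.75 = 0.1732
d₁ = [ln(280/240) + (0.049 − 0.02 + ½·0.2²)·0.75] / (σ√T) = (0.1542 + 0.0368) / 0.1732 = 1.1022 ⇒ 1.10
d₂ = 1.1022 − 0.1732 = 0.9290 ⇒ 0.93
Risk-neutral Pr[S_T > K] = N(d₂) = N(0.93) = 0.8238

0.8238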